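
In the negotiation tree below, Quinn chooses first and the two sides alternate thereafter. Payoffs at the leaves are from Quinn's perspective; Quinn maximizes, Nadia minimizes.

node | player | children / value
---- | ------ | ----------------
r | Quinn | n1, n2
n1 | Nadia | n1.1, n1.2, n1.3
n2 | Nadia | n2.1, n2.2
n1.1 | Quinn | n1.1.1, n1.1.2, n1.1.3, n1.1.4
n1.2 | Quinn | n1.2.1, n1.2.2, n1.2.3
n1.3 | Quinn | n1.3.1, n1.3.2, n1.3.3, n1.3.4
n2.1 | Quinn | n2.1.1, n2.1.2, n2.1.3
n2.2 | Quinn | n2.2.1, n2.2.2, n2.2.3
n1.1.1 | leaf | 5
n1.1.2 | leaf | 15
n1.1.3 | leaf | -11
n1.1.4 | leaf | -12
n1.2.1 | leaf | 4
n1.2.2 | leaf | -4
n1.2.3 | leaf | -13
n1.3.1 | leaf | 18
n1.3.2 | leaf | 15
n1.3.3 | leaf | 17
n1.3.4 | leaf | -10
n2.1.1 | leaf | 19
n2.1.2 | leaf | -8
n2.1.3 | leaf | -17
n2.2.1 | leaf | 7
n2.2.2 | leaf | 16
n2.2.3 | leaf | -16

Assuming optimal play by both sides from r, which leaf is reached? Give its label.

n2.2.2

n1.1 (Quinn): max(5, 15, -11, -12) = 15
n1.2 (Quinn): max(4, -4, -13) = 4
n1.3 (Quinn): max(18, 15, 17, -10) = 18
n1 (Nadia): min(15, 4, 18) = 4
n2.1 (Quinn): max(19, -8, -17) = 19
n2.2 (Quinn): max(7, 16, -16) = 16
n2 (Nadia): min(19, 16) = 16
r (Quinn): max(4, 16) = 16
At r, Quinn picks n2 (highest: 16).
At n2, Nadia picks n2.2 (lowest: 16).
At n2.2, Quinn picks n2.2.2 (highest: 16).
Terminal value 16.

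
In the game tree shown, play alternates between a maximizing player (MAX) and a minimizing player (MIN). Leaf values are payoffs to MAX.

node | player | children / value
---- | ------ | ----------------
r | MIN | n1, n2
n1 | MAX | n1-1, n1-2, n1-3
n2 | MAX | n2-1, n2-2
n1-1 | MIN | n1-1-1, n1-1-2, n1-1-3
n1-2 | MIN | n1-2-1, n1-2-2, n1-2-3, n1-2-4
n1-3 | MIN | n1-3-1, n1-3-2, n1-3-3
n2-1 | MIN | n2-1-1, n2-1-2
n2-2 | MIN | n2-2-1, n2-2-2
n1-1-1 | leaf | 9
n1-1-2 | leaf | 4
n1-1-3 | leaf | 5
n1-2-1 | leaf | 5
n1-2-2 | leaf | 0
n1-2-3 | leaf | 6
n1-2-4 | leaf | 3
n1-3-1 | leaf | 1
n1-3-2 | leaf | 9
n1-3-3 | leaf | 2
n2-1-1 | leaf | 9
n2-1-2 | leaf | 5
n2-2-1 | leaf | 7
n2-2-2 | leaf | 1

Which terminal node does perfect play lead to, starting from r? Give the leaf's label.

n1-1-2

n1-1 (MIN): min(9, 4, 5) = 4
n1-2 (MIN): min(5, 0, 6, 3) = 0
n1-3 (MIN): min(1, 9, 2) = 1
n1 (MAX): max(4, 0, 1) = 4
n2-1 (MIN): min(9, 5) = 5
n2-2 (MIN): min(7, 1) = 1
n2 (MAX): max(5, 1) = 5
r (MIN): min(4, 5) = 4
At r, MIN picks n1 (lowest: 4).
At n1, MAX picks n1-1 (highest: 4).
At n1-1, MIN picks n1-1-2 (lowest: 4).
Terminal value 4.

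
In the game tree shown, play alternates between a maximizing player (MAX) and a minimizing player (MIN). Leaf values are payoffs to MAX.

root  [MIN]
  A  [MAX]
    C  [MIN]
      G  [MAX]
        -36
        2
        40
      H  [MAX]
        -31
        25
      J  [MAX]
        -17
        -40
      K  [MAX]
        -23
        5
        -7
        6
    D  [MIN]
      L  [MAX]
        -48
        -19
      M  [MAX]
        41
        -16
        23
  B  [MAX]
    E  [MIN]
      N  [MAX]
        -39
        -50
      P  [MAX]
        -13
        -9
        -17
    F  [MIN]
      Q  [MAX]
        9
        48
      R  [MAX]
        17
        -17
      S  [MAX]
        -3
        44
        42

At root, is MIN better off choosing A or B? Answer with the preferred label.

A

G (MAX): max(-36, 2, 40) = 40
H (MAX): max(-31, 25) = 25
J (MAX): max(-17, -40) = -17
K (MAX): max(-23, 5, -7, 6) = 6
C (MIN): min(40, 25, -17, 6) = -17
L (MAX): max(-48, -19) = -19
M (MAX): max(41, -16, 23) = 41
D (MIN): min(-19, 41) = -19
A (MAX): max(-17, -19) = -17
N (MAX): max(-39, -50) = -39
P (MAX): max(-13, -9, -17) = -9
E (MIN): min(-39, -9) = -39
Q (MAX): max(9, 48) = 48
R (MAX): max(17, -17) = 17
S (MAX): max(-3, 44, 42) = 44
F (MIN): min(48, 17, 44) = 17
B (MAX): max(-39, 17) = 17
MIN prefers the lower value; A=-17, B=17. A is better since -17 < 17.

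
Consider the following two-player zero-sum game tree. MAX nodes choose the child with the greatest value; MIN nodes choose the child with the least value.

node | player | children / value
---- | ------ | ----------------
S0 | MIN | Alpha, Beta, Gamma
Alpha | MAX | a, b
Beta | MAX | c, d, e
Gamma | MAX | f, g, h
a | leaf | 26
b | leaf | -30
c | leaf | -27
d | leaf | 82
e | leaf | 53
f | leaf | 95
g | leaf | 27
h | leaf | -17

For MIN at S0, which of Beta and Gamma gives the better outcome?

Beta (MAX): max(-27, 82, 53) = 82
Gamma (MAX): max(95, 27, -17) = 95
MIN prefers the lower value; Beta=82, Gamma=95. Beta is better since 82 < 95.

Beta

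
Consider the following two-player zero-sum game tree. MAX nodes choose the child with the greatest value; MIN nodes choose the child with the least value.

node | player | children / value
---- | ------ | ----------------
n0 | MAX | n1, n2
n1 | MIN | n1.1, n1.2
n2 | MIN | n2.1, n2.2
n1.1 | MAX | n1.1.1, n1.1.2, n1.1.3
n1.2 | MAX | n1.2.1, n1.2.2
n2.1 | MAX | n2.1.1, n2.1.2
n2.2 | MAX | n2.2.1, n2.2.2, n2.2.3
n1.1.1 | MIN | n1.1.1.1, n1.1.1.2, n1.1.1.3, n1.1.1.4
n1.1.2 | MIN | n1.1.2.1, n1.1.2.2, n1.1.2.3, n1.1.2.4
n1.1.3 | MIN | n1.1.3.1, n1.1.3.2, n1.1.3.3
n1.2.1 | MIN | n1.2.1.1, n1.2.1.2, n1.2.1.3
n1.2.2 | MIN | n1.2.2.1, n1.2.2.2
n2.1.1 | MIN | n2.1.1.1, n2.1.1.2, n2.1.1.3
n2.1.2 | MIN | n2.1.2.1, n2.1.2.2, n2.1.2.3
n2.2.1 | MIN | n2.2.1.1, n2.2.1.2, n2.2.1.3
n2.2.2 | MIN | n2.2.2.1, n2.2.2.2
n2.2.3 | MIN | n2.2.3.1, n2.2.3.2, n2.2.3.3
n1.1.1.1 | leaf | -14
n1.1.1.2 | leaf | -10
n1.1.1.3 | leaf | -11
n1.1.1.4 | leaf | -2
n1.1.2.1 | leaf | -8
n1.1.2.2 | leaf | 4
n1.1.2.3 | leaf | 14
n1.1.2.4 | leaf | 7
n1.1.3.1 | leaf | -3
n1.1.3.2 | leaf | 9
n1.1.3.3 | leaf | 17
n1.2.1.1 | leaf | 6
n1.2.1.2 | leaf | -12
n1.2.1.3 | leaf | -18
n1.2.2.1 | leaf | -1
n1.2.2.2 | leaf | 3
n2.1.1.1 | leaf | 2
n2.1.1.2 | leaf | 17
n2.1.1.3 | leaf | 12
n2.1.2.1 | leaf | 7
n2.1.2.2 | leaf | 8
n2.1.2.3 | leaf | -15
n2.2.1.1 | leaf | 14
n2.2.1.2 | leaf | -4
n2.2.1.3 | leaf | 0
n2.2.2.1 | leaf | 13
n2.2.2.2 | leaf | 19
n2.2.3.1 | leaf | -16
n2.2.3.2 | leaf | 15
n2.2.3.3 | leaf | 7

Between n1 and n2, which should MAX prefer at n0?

n2

n1.1.1 (MIN): min(-14, -10, -11, -2) = -14
n1.1.2 (MIN): min(-8, 4, 14, 7) = -8
n1.1.3 (MIN): min(-3, 9, 17) = -3
n1.1 (MAX): max(-14, -8, -3) = -3
n1.2.1 (MIN): min(6, -12, -18) = -18
n1.2.2 (MIN): min(-1, 3) = -1
n1.2 (MAX): max(-18, -1) = -1
n1 (MIN): min(-3, -1) = -3
n2.1.1 (MIN): min(2, 17, 12) = 2
n2.1.2 (MIN): min(7, 8, -15) = -15
n2.1 (MAX): max(2, -15) = 2
n2.2.1 (MIN): min(14, -4, 0) = -4
n2.2.2 (MIN): min(13, 19) = 13
n2.2.3 (MIN): min(-16, 15, 7) = -16
n2.2 (MAX): max(-4, 13, -16) = 13
n2 (MIN): min(2, 13) = 2
MAX prefers the higher value; n1=-3, n2=2. n2 is better since 2 > -3.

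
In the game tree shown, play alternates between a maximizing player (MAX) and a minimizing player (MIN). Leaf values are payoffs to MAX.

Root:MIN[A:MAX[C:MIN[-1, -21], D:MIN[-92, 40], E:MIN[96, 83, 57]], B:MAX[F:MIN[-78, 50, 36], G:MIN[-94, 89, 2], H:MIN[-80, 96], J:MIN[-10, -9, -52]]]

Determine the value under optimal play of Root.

C (MIN): min(-1, -21) = -21
D (MIN): min(-92, 40) = -92
E (MIN): min(96, 83, 57) = 57
A (MAX): max(-21, -92, 57) = 57
F (MIN): min(-78, 50, 36) = -78
G (MIN): min(-94, 89, 2) = -94
H (MIN): min(-80, 96) = -80
J (MIN): min(-10, -9, -52) = -52
B (MAX): max(-78, -94, -80, -52) = -52
Root (MIN): min(57, -52) = -52

-52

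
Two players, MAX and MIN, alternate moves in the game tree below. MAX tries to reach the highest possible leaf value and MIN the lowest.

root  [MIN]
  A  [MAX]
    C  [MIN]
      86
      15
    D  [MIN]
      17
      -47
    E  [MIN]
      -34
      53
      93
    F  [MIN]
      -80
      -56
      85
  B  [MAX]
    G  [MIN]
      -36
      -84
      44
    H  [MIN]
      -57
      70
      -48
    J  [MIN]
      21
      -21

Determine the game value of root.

-21

C (MIN): min(86, 15) = 15
D (MIN): min(17, -47) = -47
E (MIN): min(-34, 53, 93) = -34
F (MIN): min(-80, -56, 85) = -80
A (MAX): max(15, -47, -34, -80) = 15
G (MIN): min(-36, -84, 44) = -84
H (MIN): min(-57, 70, -48) = -57
J (MIN): min(21, -21) = -21
B (MAX): max(-84, -57, -21) = -21
root (MIN): min(15, -21) = -21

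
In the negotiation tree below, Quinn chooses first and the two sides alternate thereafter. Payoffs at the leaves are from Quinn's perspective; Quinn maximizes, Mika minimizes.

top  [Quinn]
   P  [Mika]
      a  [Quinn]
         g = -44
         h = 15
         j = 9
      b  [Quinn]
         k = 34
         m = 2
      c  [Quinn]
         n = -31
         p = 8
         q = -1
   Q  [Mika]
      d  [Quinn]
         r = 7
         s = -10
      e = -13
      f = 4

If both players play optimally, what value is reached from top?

a (Quinn): max(-44, 15, 9) = 15
b (Quinn): max(34, 2) = 34
c (Quinn): max(-31, 8, -1) = 8
P (Mika): min(15, 34, 8) = 8
d (Quinn): max(7, -10) = 7
Q (Mika): min(7, -13, 4) = -13
top (Quinn): max(8, -13) = 8

8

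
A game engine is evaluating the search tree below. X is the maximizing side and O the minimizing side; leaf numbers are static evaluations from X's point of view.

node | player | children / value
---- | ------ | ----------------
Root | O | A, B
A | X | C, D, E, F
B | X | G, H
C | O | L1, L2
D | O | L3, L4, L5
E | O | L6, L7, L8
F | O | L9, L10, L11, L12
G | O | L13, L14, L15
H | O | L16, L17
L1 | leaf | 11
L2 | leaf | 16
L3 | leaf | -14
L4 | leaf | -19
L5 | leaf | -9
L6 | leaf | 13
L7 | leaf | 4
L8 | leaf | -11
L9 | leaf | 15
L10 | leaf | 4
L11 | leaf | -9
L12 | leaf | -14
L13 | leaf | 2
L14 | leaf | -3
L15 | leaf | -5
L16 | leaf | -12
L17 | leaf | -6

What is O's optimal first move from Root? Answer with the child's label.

B

C (O): min(11, 16) = 11
D (O): min(-14, -19, -9) = -19
E (O): min(13, 4, -11) = -11
F (O): min(15, 4, -9, -14) = -14
A (X): max(11, -19, -11, -14) = 11
G (O): min(2, -3, -5) = -5
H (O): min(-12, -6) = -12
B (X): max(-5, -12) = -5
Root (O): min(11, -5) = -5
O at Root wants the lowest of {A=11, B=-5}, so chooses B.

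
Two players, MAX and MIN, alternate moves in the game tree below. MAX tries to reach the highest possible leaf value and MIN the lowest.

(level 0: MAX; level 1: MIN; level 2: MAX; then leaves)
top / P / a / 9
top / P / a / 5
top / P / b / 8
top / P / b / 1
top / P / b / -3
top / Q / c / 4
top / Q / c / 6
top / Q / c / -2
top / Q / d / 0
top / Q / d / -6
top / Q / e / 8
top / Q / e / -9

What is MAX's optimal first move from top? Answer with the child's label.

P

a (MAX): max(9, 5) = 9
b (MAX): max(8, 1, -3) = 8
P (MIN): min(9, 8) = 8
c (MAX): max(4, 6, -2) = 6
d (MAX): max(0, -6) = 0
e (MAX): max(8, -9) = 8
Q (MIN): min(6, 0, 8) = 0
top (MAX): max(8, 0) = 8
MAX at top wants the highest of {P=8, Q=0}, so chooses P.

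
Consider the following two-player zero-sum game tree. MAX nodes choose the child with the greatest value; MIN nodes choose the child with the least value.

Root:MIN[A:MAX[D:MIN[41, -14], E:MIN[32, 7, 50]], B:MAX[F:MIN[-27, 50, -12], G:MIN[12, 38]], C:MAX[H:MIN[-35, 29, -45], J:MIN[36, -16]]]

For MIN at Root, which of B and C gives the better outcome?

C

F (MIN): min(-27, 50, -12) = -27
G (MIN): min(12, 38) = 12
B (MAX): max(-27, 12) = 12
H (MIN): min(-35, 29, -45) = -45
J (MIN): min(36, -16) = -16
C (MAX): max(-45, -16) = -16
MIN prefers the lower value; B=12, C=-16. C is better since -16 < 12.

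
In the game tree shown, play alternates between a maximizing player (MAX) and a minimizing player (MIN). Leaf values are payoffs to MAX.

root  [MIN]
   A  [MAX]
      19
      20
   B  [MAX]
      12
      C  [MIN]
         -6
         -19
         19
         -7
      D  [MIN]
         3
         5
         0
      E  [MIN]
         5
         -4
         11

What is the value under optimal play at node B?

C (MIN): min(-6, -19, 19, -7) = -19
D (MIN): min(3, 5, 0) = 0
E (MIN): min(5, -4, 11) = -4
B (MAX): max(12, -19, 0, -4) = 12

12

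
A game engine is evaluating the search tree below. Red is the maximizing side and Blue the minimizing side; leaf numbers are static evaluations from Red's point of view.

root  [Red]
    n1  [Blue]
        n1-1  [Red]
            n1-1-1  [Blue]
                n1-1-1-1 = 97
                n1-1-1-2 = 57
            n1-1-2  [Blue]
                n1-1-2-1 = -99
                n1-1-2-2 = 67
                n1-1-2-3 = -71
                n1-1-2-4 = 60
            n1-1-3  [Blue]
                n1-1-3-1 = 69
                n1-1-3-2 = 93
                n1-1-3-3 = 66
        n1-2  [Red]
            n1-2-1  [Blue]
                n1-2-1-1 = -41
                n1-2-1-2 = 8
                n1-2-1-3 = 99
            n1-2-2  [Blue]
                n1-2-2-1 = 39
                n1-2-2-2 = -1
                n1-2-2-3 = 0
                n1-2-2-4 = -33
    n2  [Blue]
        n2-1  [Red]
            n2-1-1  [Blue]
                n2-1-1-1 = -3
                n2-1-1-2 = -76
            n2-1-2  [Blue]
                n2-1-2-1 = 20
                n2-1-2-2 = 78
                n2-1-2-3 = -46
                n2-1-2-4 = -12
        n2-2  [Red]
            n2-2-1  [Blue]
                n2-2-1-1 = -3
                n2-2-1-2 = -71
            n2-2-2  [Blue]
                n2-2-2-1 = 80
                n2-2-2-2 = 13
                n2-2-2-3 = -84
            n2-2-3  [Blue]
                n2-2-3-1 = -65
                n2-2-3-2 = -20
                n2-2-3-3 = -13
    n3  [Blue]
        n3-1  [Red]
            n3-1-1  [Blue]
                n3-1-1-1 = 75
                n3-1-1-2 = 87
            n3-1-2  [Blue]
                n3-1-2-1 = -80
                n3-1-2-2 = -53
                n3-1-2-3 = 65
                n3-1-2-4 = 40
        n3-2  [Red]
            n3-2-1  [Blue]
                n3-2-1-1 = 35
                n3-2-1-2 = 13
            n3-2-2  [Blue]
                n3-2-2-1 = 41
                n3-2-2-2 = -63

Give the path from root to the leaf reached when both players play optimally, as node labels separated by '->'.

n1-1-1 (Blue): min(97, 57) = 57
n1-1-2 (Blue): min(-99, 67, -71, 60) = -99
n1-1-3 (Blue): min(69, 93, 66) = 66
n1-1 (Red): max(57, -99, 66) = 66
n1-2-1 (Blue): min(-41, 8, 99) = -41
n1-2-2 (Blue): min(39, -1, 0, -33) = -33
n1-2 (Red): max(-41, -33) = -33
n1 (Blue): min(66, -33) = -33
n2-1-1 (Blue): min(-3, -76) = -76
n2-1-2 (Blue): min(20, 78, -46, -12) = -46
n2-1 (Red): max(-76, -46) = -46
n2-2-1 (Blue): min(-3, -71) = -71
n2-2-2 (Blue): min(80, 13, -84) = -84
n2-2-3 (Blue): min(-65, -20, -13) = -65
n2-2 (Red): max(-71, -84, -65) = -65
n2 (Blue): min(-46, -65) = -65
n3-1-1 (Blue): min(75, 87) = 75
n3-1-2 (Blue): min(-80, -53, 65, 40) = -80
n3-1 (Red): max(75, -80) = 75
n3-2-1 (Blue): min(35, 13) = 13
n3-2-2 (Blue): min(41, -63) = -63
n3-2 (Red): max(13, -63) = 13
n3 (Blue): min(75, 13) = 13
root (Red): max(-33, -65, 13) = 13
At root, Red picks n3 (highest: 13).
At n3, Blue picks n3-2 (lowest: 13).
At n3-2, Red picks n3-2-1 (highest: 13).
At n3-2-1, Blue picks n3-2-1-2 (lowest: 13).
Terminal value 13.

root -> n3 -> n3-2 -> n3-2-1 -> n3-2-1-2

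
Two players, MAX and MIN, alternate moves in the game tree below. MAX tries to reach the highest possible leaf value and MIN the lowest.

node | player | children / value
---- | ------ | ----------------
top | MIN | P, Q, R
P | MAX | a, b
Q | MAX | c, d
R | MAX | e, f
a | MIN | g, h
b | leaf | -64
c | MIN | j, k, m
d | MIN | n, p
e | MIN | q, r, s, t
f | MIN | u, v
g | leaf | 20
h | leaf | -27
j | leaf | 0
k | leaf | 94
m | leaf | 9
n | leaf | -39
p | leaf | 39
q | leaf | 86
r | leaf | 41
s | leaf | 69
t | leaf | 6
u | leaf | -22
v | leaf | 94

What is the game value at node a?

a (MIN): min(20, -27) = -27

-27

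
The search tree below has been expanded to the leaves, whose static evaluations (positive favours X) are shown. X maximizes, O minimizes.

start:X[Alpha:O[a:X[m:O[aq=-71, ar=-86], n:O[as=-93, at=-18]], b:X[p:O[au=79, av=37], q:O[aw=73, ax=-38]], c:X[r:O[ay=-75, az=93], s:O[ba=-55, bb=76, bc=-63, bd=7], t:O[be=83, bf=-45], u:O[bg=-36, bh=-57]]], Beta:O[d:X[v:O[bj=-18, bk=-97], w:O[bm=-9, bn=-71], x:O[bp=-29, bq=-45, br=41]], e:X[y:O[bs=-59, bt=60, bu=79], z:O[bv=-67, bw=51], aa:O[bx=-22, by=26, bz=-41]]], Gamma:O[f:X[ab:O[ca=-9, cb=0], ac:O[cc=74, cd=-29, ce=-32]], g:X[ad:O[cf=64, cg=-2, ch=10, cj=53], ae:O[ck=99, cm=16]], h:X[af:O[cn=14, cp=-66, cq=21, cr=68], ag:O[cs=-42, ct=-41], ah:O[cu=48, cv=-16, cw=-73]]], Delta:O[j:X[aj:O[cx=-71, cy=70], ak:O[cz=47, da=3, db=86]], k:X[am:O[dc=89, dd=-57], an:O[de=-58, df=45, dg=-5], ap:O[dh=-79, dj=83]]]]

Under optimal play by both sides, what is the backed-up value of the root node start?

-42

m (O): min(-71, -86) = -86
n (O): min(-93, -18) = -93
a (X): max(-86, -93) = -86
p (O): min(79, 37) = 37
q (O): min(73, -38) = -38
b (X): max(37, -38) = 37
r (O): min(-75, 93) = -75
s (O): min(-55, 76, -63, 7) = -63
t (O): min(83, -45) = -45
u (O): min(-36, -57) = -57
c (X): max(-75, -63, -45, -57) = -45
Alpha (O): min(-86, 37, -45) = -86
v (O): min(-18, -97) = -97
w (O): min(-9, -71) = -71
x (O): min(-29, -45, 41) = -45
d (X): max(-97, -71, -45) = -45
y (O): min(-59, 60, 79) = -59
z (O): min(-67, 51) = -67
aa (O): min(-22, 26, -41) = -41
e (X): max(-59, -67, -41) = -41
Beta (O): min(-45, -41) = -45
ab (O): min(-9, 0) = -9
ac (O): min(74, -29, -32) = -32
f (X): max(-9, -32) = -9
ad (O): min(64, -2, 10, 53) = -2
ae (O): min(99, 16) = 16
g (X): max(-2, 16) = 16
af (O): min(14, -66, 21, 68) = -66
ag (O): min(-42, -41) = -42
ah (O): min(48, -16, -73) = -73
h (X): max(-66, -42, -73) = -42
Gamma (O): min(-9, 16, -42) = -42
aj (O): min(-71, 70) = -71
ak (O): min(47, 3, 86) = 3
j (X): max(-71, 3) = 3
am (O): min(89, -57) = -57
an (O): min(-58, 45, -5) = -58
ap (O): min(-79, 83) = -79
k (X): max(-57, -58, -79) = -57
Delta (O): min(3, -57) = -57
start (X): max(-86, -45, -42, -57) = -42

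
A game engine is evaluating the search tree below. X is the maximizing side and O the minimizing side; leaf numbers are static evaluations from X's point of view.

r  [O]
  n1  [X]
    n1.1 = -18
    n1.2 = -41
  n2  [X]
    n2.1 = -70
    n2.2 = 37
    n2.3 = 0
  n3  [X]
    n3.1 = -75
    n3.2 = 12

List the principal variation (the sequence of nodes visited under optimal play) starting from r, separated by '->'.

r -> n1 -> n1.1

n1 (X): max(-18, -41) = -18
n2 (X): max(-70, 37, 0) = 37
n3 (X): max(-75, 12) = 12
r (O): min(-18, 37, 12) = -18
At r, O picks n1 (lowest: -18).
At n1, X picks n1.1 (highest: -18).
Terminal value -18.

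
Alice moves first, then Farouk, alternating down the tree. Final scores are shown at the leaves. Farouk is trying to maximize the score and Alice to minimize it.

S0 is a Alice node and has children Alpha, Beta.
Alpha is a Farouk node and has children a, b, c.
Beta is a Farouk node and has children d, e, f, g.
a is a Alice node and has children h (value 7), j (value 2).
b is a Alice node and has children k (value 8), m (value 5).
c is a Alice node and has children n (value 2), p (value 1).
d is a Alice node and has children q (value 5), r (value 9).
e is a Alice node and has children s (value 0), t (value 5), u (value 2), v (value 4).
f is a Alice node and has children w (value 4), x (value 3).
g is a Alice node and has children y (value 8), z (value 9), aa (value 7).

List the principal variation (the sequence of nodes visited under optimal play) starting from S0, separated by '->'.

a (Alice): min(7, 2) = 2
b (Alice): min(8, 5) = 5
c (Alice): min(2, 1) = 1
Alpha (Farouk): max(2, 5, 1) = 5
d (Alice): min(5, 9) = 5
e (Alice): min(0, 5, 2, 4) = 0
f (Alice): min(4, 3) = 3
g (Alice): min(8, 9, 7) = 7
Beta (Farouk): max(5, 0, 3, 7) = 7
S0 (Alice): min(5, 7) = 5
At S0, Alice picks Alpha (lowest: 5).
At Alpha, Farouk picks b (highest: 5).
At b, Alice picks m (lowest: 5).
Terminal value 5.

S0 -> Alpha -> b -> m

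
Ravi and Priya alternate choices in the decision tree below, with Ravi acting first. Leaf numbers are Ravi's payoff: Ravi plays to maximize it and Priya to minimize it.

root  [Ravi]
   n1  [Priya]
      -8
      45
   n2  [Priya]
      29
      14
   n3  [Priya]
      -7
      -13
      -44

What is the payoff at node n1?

-8

n1 (Priya): min(-8, 45) = -8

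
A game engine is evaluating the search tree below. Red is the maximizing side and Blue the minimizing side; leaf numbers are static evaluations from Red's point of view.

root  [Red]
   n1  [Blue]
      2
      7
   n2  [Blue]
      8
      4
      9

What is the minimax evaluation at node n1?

2

n1 (Blue): min(2, 7) = 2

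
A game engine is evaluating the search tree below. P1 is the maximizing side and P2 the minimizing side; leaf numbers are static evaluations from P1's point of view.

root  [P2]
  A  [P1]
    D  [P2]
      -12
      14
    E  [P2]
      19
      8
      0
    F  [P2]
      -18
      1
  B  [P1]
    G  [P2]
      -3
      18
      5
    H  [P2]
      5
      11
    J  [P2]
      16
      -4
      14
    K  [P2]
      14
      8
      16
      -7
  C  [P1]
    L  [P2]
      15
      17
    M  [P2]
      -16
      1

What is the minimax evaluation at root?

0

D (P2): min(-12, 14) = -12
E (P2): min(19, 8, 0) = 0
F (P2): min(-18, 1) = -18
A (P1): max(-12, 0, -18) = 0
G (P2): min(-3, 18, 5) = -3
H (P2): min(5, 11) = 5
J (P2): min(16, -4, 14) = -4
K (P2): min(14, 8, 16, -7) = -7
B (P1): max(-3, 5, -4, -7) = 5
L (P2): min(15, 17) = 15
M (P2): min(-16, 1) = -16
C (P1): max(15, -16) = 15
root (P2): min(0, 5, 15) = 0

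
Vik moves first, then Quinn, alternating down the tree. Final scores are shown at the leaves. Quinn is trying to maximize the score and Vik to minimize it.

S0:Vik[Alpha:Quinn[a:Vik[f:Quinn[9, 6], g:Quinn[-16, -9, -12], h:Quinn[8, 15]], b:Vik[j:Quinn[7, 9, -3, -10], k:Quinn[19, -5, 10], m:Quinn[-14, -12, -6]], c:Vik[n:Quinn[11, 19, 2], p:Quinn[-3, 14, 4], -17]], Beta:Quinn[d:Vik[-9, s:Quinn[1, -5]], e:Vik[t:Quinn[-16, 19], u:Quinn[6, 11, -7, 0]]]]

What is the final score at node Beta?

s (Quinn): max(1, -5) = 1
d (Vik): min(-9, 1) = -9
t (Quinn): max(-16, 19) = 19
u (Quinn): max(6, 11, -7, 0) = 11
e (Vik): min(19, 11) = 11
Beta (Quinn): max(-9, 11) = 11

11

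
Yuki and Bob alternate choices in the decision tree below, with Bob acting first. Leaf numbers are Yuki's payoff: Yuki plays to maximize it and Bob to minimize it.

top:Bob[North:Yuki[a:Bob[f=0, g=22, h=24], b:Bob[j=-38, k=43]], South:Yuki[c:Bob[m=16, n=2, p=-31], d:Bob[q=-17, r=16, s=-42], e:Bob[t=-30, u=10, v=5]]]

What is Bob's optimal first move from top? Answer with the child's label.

a (Bob): min(0, 22, 24) = 0
b (Bob): min(-38, 43) = -38
North (Yuki): max(0, -38) = 0
c (Bob): min(16, 2, -31) = -31
d (Bob): min(-17, 16, -42) = -42
e (Bob): min(-30, 10, 5) = -30
South (Yuki): max(-31, -42, -30) = -30
top (Bob): min(0, -30) = -30
Bob at top wants the lowest of {North=0, South=-30}, so chooses South.

South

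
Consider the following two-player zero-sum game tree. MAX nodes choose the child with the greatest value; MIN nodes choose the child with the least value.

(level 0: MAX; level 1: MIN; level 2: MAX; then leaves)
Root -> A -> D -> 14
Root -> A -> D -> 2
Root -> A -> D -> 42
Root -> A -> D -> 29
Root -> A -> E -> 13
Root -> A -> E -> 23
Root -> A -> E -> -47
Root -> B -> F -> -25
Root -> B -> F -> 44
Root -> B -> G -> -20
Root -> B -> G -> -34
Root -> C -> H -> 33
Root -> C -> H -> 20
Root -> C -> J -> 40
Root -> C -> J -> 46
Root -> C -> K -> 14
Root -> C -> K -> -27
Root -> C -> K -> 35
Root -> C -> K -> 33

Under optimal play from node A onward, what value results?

D (MAX): max(14, 2, 42, 29) = 42
E (MAX): max(13, 23, -47) = 23
A (MIN): min(42, 23) = 23

23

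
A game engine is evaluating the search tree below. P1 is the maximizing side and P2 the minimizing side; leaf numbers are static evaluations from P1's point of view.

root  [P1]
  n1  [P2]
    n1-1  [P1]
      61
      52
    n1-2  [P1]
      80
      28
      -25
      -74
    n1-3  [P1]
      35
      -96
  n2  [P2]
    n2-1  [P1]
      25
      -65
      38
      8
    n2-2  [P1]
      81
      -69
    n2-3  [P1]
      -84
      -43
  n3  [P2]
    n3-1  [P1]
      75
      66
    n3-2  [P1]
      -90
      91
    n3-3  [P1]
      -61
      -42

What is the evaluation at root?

n1-1 (P1): max(61, 52) = 61
n1-2 (P1): max(80, 28, -25, -74) = 80
n1-3 (P1): max(35, -96) = 35
n1 (P2): min(61, 80, 35) = 35
n2-1 (P1): max(25, -65, 38, 8) = 38
n2-2 (P1): max(81, -69) = 81
n2-3 (P1): max(-84, -43) = -43
n2 (P2): min(38, 81, -43) = -43
n3-1 (P1): max(75, 66) = 75
n3-2 (P1): max(-90, 91) = 91
n3-3 (P1): max(-61, -42) = -42
n3 (P2): min(75, 91, -42) = -42
root (P1): max(35, -43, -42) = 35

35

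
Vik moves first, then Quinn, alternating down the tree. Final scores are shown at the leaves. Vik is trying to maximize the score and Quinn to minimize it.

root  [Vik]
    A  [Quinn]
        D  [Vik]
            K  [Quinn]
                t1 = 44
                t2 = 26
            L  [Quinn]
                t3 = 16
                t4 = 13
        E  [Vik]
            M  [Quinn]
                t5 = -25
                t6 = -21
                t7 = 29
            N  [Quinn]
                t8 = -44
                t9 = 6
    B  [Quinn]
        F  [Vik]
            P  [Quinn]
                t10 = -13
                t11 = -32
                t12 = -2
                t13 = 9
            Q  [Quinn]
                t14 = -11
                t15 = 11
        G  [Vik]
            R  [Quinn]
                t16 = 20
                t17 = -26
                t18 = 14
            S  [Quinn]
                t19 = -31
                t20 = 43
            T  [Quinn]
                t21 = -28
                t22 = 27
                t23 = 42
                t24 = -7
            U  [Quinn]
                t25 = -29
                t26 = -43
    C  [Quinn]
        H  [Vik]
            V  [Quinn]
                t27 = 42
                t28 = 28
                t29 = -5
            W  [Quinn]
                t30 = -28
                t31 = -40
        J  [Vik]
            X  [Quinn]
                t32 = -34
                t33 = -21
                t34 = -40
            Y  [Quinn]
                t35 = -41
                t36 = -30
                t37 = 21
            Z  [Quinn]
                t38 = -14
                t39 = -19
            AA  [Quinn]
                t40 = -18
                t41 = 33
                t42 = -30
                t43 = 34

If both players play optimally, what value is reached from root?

-19

K (Quinn): min(44, 26) = 26
L (Quinn): min(16, 13) = 13
D (Vik): max(26, 13) = 26
M (Quinn): min(-25, -21, 29) = -25
N (Quinn): min(-44, 6) = -44
E (Vik): max(-25, -44) = -25
A (Quinn): min(26, -25) = -25
P (Quinn): min(-13, -32, -2, 9) = -32
Q (Quinn): min(-11, 11) = -11
F (Vik): max(-32, -11) = -11
R (Quinn): min(20, -26, 14) = -26
S (Quinn): min(-31, 43) = -31
T (Quinn): min(-28, 27, 42, -7) = -28
U (Quinn): min(-29, -43) = -43
G (Vik): max(-26, -31, -28, -43) = -26
B (Quinn): min(-11, -26) = -26
V (Quinn): min(42, 28, -5) = -5
W (Quinn): min(-28, -40) = -40
H (Vik): max(-5, -40) = -5
X (Quinn): min(-34, -21, -40) = -40
Y (Quinn): min(-41, -30, 21) = -41
Z (Quinn): min(-14, -19) = -19
AA (Quinn): min(-18, 33, -30, 34) = -30
J (Vik): max(-40, -41, -19, -30) = -19
C (Quinn): min(-5, -19) = -19
root (Vik): max(-25, -26, -19) = -19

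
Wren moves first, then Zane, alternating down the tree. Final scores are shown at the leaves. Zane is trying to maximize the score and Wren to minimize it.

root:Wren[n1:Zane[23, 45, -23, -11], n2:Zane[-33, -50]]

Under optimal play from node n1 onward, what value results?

45

n1 (Zane): max(23, 45, -23, -11) = 45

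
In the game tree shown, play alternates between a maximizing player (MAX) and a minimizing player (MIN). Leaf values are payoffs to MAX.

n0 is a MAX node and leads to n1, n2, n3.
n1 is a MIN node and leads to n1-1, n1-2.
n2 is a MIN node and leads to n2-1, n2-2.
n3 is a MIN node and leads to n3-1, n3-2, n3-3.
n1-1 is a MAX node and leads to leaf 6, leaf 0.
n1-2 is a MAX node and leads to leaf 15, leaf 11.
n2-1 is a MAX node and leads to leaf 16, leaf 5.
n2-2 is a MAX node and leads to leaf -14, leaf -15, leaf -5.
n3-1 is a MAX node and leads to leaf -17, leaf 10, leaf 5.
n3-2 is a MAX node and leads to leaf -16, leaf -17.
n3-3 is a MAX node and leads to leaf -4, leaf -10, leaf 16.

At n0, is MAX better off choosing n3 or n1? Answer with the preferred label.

n3-1 (MAX): max(-17, 10, 5) = 10
n3-2 (MAX): max(-16, -17) = -16
n3-3 (MAX): max(-4, -10, 16) = 16
n3 (MIN): min(10, -16, 16) = -16
n1-1 (MAX): max(6, 0) = 6
n1-2 (MAX): max(15, 11) = 15
n1 (MIN): min(6, 15) = 6
MAX prefers the higher value; n3=-16, n1=6. n1 is better since 6 > -16.

n1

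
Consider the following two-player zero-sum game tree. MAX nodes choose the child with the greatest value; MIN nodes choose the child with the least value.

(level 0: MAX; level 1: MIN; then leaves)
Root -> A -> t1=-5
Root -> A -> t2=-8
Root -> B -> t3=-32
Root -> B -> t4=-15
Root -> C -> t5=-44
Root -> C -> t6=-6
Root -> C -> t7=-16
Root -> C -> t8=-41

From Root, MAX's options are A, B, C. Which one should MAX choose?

A (MIN): min(-5, -8) = -8
B (MIN): min(-32, -15) = -32
C (MIN): min(-44, -6, -16, -41) = -44
Root (MAX): max(-8, -32, -44) = -8
MAX at Root wants the highest of {A=-8, B=-32, C=-44}, so chooses A.

A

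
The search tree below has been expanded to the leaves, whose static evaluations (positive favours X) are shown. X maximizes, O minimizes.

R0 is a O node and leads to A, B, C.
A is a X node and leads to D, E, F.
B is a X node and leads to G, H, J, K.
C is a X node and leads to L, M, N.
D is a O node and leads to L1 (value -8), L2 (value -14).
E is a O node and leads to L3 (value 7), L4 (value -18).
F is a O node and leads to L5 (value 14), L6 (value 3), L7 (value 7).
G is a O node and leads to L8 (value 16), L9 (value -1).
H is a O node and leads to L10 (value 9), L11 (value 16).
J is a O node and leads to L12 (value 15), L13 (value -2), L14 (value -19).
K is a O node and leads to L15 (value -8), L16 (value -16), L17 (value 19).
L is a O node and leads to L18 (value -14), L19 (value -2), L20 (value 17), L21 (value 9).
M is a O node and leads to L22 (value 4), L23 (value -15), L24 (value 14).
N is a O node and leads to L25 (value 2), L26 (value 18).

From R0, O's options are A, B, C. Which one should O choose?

D (O): min(-8, -14) = -14
E (O): min(7, -18) = -18
F (O): min(14, 3, 7) = 3
A (X): max(-14, -18, 3) = 3
G (O): min(16, -1) = -1
H (O): min(9, 16) = 9
J (O): min(15, -2, -19) = -19
K (O): min(-8, -16, 19) = -16
B (X): max(-1, 9, -19, -16) = 9
L (O): min(-14, -2, 17, 9) = -14
M (O): min(4, -15, 14) = -15
N (O): min(2, 18) = 2
C (X): max(-14, -15, 2) = 2
R0 (O): min(3, 9, 2) = 2
O at R0 wants the lowest of {A=3, B=9, C=2}, so chooses C.

C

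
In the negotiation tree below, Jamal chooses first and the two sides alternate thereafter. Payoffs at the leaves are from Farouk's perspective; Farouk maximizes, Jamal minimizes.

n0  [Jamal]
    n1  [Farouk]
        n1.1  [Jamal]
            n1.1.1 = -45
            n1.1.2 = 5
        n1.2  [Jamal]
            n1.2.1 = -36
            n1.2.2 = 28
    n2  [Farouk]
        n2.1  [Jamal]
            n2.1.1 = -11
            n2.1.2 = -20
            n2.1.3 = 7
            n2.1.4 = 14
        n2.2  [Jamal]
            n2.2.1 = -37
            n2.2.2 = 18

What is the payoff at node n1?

-36

n1.1 (Jamal): min(-45, 5) = -45
n1.2 (Jamal): min(-36, 28) = -36
n1 (Farouk): max(-45, -36) = -36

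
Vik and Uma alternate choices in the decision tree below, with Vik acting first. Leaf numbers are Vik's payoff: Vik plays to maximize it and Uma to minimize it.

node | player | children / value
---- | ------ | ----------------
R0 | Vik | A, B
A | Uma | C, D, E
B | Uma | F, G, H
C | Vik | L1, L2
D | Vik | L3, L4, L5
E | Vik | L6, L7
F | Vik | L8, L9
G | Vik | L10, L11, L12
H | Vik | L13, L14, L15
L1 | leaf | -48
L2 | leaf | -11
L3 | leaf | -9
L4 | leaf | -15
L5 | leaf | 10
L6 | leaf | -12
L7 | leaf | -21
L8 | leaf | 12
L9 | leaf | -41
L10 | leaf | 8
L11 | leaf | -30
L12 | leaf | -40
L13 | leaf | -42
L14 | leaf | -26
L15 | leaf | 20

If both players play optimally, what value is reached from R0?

8

C (Vik): max(-48, -11) = -11
D (Vik): max(-9, -15, 10) = 10
E (Vik): max(-12, -21) = -12
A (Uma): min(-11, 10, -12) = -12
F (Vik): max(12, -41) = 12
G (Vik): max(8, -30, -40) = 8
H (Vik): max(-42, -26, 20) = 20
B (Uma): min(12, 8, 20) = 8
R0 (Vik): max(-12, 8) = 8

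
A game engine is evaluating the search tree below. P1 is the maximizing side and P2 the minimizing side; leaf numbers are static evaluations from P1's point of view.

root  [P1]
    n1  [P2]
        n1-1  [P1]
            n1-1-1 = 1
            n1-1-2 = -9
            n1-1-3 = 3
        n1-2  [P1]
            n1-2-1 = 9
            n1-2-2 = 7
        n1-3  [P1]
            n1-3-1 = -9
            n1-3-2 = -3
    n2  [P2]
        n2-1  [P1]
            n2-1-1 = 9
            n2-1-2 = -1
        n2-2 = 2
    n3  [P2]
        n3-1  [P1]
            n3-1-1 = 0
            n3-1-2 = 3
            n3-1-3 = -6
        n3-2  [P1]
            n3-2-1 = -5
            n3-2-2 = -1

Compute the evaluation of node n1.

n1-1 (P1): max(1, -9, 3) = 3
n1-2 (P1): max(9, 7) = 9
n1-3 (P1): max(-9, -3) = -3
n1 (P2): min(3, 9, -3) = -3

-3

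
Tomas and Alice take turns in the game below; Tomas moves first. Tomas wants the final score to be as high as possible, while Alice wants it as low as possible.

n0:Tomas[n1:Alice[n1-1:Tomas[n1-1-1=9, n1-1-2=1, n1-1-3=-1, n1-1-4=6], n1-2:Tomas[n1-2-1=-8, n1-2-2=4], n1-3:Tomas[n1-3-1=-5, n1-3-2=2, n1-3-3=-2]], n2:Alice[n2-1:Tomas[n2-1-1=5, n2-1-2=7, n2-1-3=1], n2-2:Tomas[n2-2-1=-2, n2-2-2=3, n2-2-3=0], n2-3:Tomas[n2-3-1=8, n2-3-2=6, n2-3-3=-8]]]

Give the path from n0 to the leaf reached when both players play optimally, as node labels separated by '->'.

n1-1 (Tomas): max(9, 1, -1, 6) = 9
n1-2 (Tomas): max(-8, 4) = 4
n1-3 (Tomas): max(-5, 2, -2) = 2
n1 (Alice): min(9, 4, 2) = 2
n2-1 (Tomas): max(5, 7, 1) = 7
n2-2 (Tomas): max(-2, 3, 0) = 3
n2-3 (Tomas): max(8, 6, -8) = 8
n2 (Alice): min(7, 3, 8) = 3
n0 (Tomas): max(2, 3) = 3
At n0, Tomas picks n2 (highest: 3).
At n2, Alice picks n2-2 (lowest: 3).
At n2-2, Tomas picks n2-2-2 (highest: 3).
Terminal value 3.

n0 -> n2 -> n2-2 -> n2-2-2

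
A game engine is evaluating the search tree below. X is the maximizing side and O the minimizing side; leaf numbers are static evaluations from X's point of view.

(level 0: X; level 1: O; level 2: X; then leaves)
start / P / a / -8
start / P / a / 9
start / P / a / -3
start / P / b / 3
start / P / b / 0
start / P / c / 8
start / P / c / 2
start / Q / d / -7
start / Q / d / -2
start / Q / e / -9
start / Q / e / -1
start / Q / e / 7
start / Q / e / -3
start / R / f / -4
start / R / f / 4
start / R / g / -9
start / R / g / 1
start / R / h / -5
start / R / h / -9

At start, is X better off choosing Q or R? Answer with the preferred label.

Q

d (X): max(-7, -2) = -2
e (X): max(-9, -1, 7, -3) = 7
Q (O): min(-2, 7) = -2
f (X): max(-4, 4) = 4
g (X): max(-9, 1) = 1
h (X): max(-5, -9) = -5
R (O): min(4, 1, -5) = -5
X prefers the higher value; Q=-2, R=-5. Q is better since -2 > -5.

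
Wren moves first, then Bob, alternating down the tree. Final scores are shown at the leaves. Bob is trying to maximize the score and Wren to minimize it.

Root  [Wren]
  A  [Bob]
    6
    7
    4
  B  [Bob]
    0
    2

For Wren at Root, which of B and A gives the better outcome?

B

B (Bob): max(0, 2) = 2
A (Bob): max(6, 7, 4) = 7
Wren prefers the lower value; B=2, A=7. B is better since 2 < 7.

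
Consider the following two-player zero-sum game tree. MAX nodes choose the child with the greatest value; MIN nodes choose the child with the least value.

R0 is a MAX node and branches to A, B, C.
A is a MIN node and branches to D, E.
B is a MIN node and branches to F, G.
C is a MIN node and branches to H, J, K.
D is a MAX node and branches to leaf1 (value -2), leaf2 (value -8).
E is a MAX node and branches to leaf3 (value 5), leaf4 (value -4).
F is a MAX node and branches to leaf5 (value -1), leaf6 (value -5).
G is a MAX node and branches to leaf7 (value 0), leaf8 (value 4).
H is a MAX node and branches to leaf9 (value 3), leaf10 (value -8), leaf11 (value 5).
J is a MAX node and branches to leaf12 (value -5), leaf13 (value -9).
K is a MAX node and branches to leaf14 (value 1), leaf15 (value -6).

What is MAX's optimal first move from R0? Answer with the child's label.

D (MAX): max(-2, -8) = -2
E (MAX): max(5, -4) = 5
A (MIN): min(-2, 5) = -2
F (MAX): max(-1, -5) = -1
G (MAX): max(0, 4) = 4
B (MIN): min(-1, 4) = -1
H (MAX): max(3, -8, 5) = 5
J (MAX): max(-5, -9) = -5
K (MAX): max(1, -6) = 1
C (MIN): min(5, -5, 1) = -5
R0 (MAX): max(-2, -1, -5) = -1
MAX at R0 wants the highest of {A=-2, B=-1, C=-5}, so chooses B.

B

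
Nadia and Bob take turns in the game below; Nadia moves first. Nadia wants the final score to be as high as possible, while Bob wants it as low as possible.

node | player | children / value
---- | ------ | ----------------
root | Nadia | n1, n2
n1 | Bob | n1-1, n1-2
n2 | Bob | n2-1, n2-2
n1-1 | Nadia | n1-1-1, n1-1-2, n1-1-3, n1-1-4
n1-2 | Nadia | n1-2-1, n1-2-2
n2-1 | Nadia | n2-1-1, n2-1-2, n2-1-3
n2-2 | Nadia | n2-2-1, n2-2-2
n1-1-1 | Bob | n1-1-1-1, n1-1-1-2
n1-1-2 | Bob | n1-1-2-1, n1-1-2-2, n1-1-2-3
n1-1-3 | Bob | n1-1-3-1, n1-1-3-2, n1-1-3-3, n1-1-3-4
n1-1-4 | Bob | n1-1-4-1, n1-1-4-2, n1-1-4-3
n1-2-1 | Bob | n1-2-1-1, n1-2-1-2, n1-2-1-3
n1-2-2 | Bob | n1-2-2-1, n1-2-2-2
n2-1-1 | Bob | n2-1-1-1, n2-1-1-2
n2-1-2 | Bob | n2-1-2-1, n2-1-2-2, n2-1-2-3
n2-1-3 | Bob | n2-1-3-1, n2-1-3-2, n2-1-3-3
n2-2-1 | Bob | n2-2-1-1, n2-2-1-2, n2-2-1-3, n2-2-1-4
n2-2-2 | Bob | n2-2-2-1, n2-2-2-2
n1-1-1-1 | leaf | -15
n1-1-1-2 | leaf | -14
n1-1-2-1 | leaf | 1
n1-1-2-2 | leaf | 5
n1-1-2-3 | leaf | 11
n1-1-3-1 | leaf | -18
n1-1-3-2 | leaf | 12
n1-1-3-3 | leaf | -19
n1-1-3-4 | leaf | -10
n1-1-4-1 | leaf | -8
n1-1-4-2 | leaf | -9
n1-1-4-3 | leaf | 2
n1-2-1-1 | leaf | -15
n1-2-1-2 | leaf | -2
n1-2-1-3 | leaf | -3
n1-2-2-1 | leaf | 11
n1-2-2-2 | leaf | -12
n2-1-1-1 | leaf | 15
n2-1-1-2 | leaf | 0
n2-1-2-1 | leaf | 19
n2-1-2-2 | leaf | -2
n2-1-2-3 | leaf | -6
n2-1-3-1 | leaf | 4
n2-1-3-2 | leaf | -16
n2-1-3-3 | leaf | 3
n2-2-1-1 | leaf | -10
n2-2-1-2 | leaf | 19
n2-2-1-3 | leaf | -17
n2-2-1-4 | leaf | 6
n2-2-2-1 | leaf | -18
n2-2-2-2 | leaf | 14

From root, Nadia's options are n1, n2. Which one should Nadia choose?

n1

n1-1-1 (Bob): min(-15, -14) = -15
n1-1-2 (Bob): min(1, 5, 11) = 1
n1-1-3 (Bob): min(-18, 12, -19, -10) = -19
n1-1-4 (Bob): min(-8, -9, 2) = -9
n1-1 (Nadia): max(-15, 1, -19, -9) = 1
n1-2-1 (Bob): min(-15, -2, -3) = -15
n1-2-2 (Bob): min(11, -12) = -12
n1-2 (Nadia): max(-15, -12) = -12
n1 (Bob): min(1, -12) = -12
n2-1-1 (Bob): min(15, 0) = 0
n2-1-2 (Bob): min(19, -2, -6) = -6
n2-1-3 (Bob): min(4, -16, 3) = -16
n2-1 (Nadia): max(0, -6, -16) = 0
n2-2-1 (Bob): min(-10, 19, -17, 6) = -17
n2-2-2 (Bob): min(-18, 14) = -18
n2-2 (Nadia): max(-17, -18) = -17
n2 (Bob): min(0, -17) = -17
root (Nadia): max(-12, -17) = -12
Nadia at root wants the highest of {n1=-12, n2=-17}, so chooses n1.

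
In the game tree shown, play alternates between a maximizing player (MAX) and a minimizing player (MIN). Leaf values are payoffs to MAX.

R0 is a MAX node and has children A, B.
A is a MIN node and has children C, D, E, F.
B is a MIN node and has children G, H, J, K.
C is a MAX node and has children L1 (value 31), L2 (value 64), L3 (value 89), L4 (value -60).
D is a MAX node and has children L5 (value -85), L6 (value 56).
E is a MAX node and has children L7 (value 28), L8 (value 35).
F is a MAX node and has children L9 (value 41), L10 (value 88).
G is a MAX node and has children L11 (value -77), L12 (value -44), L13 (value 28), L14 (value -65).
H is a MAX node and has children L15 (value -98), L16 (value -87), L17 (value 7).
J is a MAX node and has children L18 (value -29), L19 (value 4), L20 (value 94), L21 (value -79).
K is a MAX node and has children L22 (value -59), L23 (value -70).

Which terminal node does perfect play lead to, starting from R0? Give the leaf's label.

L8

C (MAX): max(31, 64, 89, -60) = 89
D (MAX): max(-85, 56) = 56
E (MAX): max(28, 35) = 35
F (MAX): max(41, 88) = 88
A (MIN): min(89, 56, 35, 88) = 35
G (MAX): max(-77, -44, 28, -65) = 28
H (MAX): max(-98, -87, 7) = 7
J (MAX): max(-29, 4, 94, -79) = 94
K (MAX): max(-59, -70) = -59
B (MIN): min(28, 7, 94, -59) = -59
R0 (MAX): max(35, -59) = 35
At R0, MAX picks A (highest: 35).
At A, MIN picks E (lowest: 35).
At E, MAX picks L8 (highest: 35).
Terminal value 35.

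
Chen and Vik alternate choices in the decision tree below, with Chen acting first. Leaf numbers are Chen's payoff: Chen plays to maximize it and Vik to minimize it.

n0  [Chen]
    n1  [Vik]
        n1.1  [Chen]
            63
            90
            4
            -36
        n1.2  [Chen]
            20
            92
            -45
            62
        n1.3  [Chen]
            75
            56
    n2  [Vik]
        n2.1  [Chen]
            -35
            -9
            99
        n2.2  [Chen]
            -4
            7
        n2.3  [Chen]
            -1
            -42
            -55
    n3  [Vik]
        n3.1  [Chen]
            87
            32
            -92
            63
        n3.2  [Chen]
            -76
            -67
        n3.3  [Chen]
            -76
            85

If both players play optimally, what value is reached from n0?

n1.1 (Chen): max(63, 90, 4, -36) = 90
n1.2 (Chen): max(20, 92, -45, 62) = 92
n1.3 (Chen): max(75, 56) = 75
n1 (Vik): min(90, 92, 75) = 75
n2.1 (Chen): max(-35, -9, 99) = 99
n2.2 (Chen): max(-4, 7) = 7
n2.3 (Chen): max(-1, -42, -55) = -1
n2 (Vik): min(99, 7, -1) = -1
n3.1 (Chen): max(87, 32, -92, 63) = 87
n3.2 (Chen): max(-76, -67) = -67
n3.3 (Chen): max(-76, 85) = 85
n3 (Vik): min(87, -67, 85) = -67
n0 (Chen): max(75, -1, -67) = 75

75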